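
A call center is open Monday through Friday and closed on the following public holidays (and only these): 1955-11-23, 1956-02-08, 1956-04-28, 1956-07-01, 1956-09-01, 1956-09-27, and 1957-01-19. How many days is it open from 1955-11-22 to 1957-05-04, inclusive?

1955-11-22 is a Tuesday.
The range spans 530 days (inclusive of both endpoints).
530 = 7 × 75 + 5, so there are 75 full weeks plus 5 extra days.
Each full week contributes 5 weekdays (Mon–Fri): 75 × 5 = 375.
The 5 extra days are Tue, Wed, Thu, Fri, Sat — 4 of them qualify.
Total: 375 + 4 = 379.
Holidays: 1955-11-23 (Wed); 1956-02-08 (Wed); 1956-04-28 (Sat); 1956-07-01 (Sun); 1956-09-01 (Sat); 1956-09-27 (Thu); 1957-01-19 (Sat).
3 of the 7 holidays fall on weekdays; the rest are weekends and were already excluded.
Business days: 379 − 3 = 376.

376 working days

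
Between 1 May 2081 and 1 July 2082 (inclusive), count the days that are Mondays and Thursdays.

1 May 2081 is a Thursday.
The range spans 427 days (inclusive of both endpoints).
427 = 7 × 61, so the span is exactly 61 full weeks.
Each full week contributes 2 days from the set (Mon, Thu): 61 × 2 = 122.

122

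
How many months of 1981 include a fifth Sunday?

A month has five Sundays exactly when Sunday falls within its first (length − 28) days.
Jan: 31 days, starts Thu → 5 of Thu, Fri, Sat
Feb: 28 days, starts Sun → 5 of (none)
Mar: 31 days, starts Sun → 5 of Sun, Mon, Tue ✓
Apr: 30 days, starts Wed → 5 of Wed, Thu
May: 31 days, starts Fri → 5 of Fri, Sat, Sun ✓
Jun: 30 days, starts Mon → 5 of Mon, Tue
Jul: 31 days, starts Wed → 5 of Wed, Thu, Fri
Aug: 31 days, starts Sat → 5 of Sat, Sun, Mon ✓
Sep: 30 days, starts Tue → 5 of Tue, Wed
Oct: 31 days, starts Thu → 5 of Thu, Fri, Sat
Nov: 30 days, starts Sun → 5 of Sun, Mon ✓
Dec: 31 days, starts Tue → 5 of Tue, Wed, Thu
Months with five Sundays: Mar, May, Aug, Nov.

4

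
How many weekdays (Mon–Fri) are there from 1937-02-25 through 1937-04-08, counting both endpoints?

1937-02-25 is a Thursday.
From 1937-02-25 to 1937-04-08 is 43 days inclusive.
43 = 7 × 6 + 1, so there are 6 full weeks plus 1 extra day.
Each full week contributes 5 weekdays (Mon–Fri): 6 × 5 = 30.
The 1 extra day is Thu — 1 of them qualifies.
Total: 30 + 1 = 31.

31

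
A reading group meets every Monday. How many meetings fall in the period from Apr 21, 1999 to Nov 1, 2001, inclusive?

Apr 21, 1999 is a Wednesday.
The range spans 926 days (inclusive of both endpoints).
926 = 7 × 132 + 2, so there are 132 full weeks plus 2 extra days.
Each full week contributes one Monday: 132 so far.
The 2 extra days are Wed, Thu — none qualify.
Total: 132 + 0 = 132.

132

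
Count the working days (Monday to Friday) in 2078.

260 weekdays

January 1, 2078 is a Saturday.
The range spans 365 days (inclusive of both endpoints).
365 = 7 × 52 + 1, so there are 52 full weeks plus 1 extra day.
Each full week contributes 5 weekdays (Mon–Fri): 52 × 5 = 260.
The 1 extra day is Saturday — none qualify.
Total: 260 + 0 = 260.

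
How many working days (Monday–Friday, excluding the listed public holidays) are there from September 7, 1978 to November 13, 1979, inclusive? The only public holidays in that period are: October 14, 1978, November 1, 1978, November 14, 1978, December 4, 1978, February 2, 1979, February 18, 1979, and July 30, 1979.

304

September 7, 1978 is a Thursday.
That's 433 days from start to end, counting both.
433 = 7 × 61 + 6, so there are 61 full weeks plus 6 extra days.
Each full week contributes 5 weekdays (Mon–Fri): 61 × 5 = 305.
The 6 extra days are Thursday, Friday, Saturday, Sunday, Monday, Tuesday — 4 of them qualify.
Total: 305 + 4 = 309.
Holidays: October 14, 1978 (Sat); November 1, 1978 (Wed); November 14, 1978 (Tue); December 4, 1978 (Mon); February 2, 1979 (Fri); February 18, 1979 (Sun); July 30, 1979 (Mon).
5 of the 7 holidays fall on weekdays; the rest are weekends and were already excluded.
Business days: 309 − 5 = 304.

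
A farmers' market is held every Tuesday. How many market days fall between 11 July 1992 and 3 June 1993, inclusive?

47 Tuesdays

11 July 1992 is a Saturday.
The range spans 328 days (inclusive of both endpoints).
328 = 7 × 46 + 6, so there are 46 full weeks plus 6 extra days.
Each full week contributes one Tuesday: 46 so far.
The 6 extra days are Saturday, Sunday, Monday, Tuesday, Wednesday, Thursday — 1 of them qualifies.
Total: 46 + 1 = 47.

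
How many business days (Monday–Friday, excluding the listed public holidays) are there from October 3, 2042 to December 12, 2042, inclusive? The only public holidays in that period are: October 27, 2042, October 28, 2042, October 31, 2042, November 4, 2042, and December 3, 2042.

46

October 3, 2042 is a Friday.
The range spans 71 days (inclusive of both endpoints).
71 = 7 × 10 + 1, so there are 10 full weeks plus 1 extra day.
Each full week contributes 5 weekdays (Mon–Fri): 10 × 5 = 50.
The 1 extra day is Friday — 1 of them qualifies.
Total: 50 + 1 = 51.
Holidays: October 27, 2042 (Mon); October 28, 2042 (Tue); October 31, 2042 (Fri); November 4, 2042 (Tue); December 3, 2042 (Wed).
All 5 holidays fall on weekdays, so subtract 5.
Business days: 51 − 5 = 46.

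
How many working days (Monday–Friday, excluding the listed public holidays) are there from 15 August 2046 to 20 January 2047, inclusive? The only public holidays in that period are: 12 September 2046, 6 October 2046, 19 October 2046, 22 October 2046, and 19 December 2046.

15 August 2046 is a Wednesday.
From 15 August 2046 to 20 January 2047 is 159 days inclusive.
159 = 7 × 22 + 5, so there are 22 full weeks plus 5 extra days.
Each full week contributes 5 weekdays (Mon–Fri): 22 × 5 = 110.
The 5 extra days are Wed, Thu, Fri, Sat, Sun — 3 of them qualify.
Total: 110 + 3 = 113.
Holidays: 12 September 2046 (Wed); 6 October 2046 (Sat); 19 October 2046 (Fri); 22 October 2046 (Mon); 19 December 2046 (Wed).
4 of the 5 holidays fall on weekdays; the rest are weekends and were already excluded.
Business days: 113 − 4 = 109.

109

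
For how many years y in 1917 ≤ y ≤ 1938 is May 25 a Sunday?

Day of week of May 25 in each year:
1917: Fri, 1918: Sat, 1919: Sun ✓, 1920: Tue, 1921: Wed, 1922: Thu, 1923: Fri, 1924: Sun ✓, 1925: Mon, 1926: Tue, 1927: Wed, 1928: Fri, 1929: Sat, 1930: Sun ✓, 1931: Mon, 1932: Wed, 1933: Thu, 1934: Fri, 1935: Sat, 1936: Mon, 1937: Tue, 1938: Wed
Sundays: 1919, 1924, 1930.

3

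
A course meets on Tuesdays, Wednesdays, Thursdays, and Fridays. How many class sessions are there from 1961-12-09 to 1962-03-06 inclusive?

49

1961-12-09 is a Saturday.
The range spans 88 days (inclusive of both endpoints).
88 = 7 × 12 + 4, so there are 12 full weeks plus 4 extra days.
Each full week contributes 4 days from the set (Tue, Wed, Thu, Fri): 12 × 4 = 48.
The 4 extra days are Sat, Sun, Mon, Tue — 1 of them qualifies.
Total: 48 + 1 = 49.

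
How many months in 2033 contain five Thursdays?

4

A month has five Thursdays exactly when Thursday falls within its first (length − 28) days.
Jan: 31 days, starts Sat → 5 of Sat, Sun, Mon
Feb: 28 days, starts Tue → 5 of (none)
Mar: 31 days, starts Tue → 5 of Tue, Wed, Thu ✓
Apr: 30 days, starts Fri → 5 of Fri, Sat
May: 31 days, starts Sun → 5 of Sun, Mon, Tue
Jun: 30 days, starts Wed → 5 of Wed, Thu ✓
Jul: 31 days, starts Fri → 5 of Fri, Sat, Sun
Aug: 31 days, starts Mon → 5 of Mon, Tue, Wed
Sep: 30 days, starts Thu → 5 of Thu, Fri ✓
Oct: 31 days, starts Sat → 5 of Sat, Sun, Mon
Nov: 30 days, starts Tue → 5 of Tue, Wed
Dec: 31 days, starts Thu → 5 of Thu, Fri, Sat ✓
Months with five Thursdays: Mar, Jun, Sep, Dec.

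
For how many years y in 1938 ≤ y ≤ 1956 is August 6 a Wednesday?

Day of week of August 6 in each year:
1938: Sat, 1939: Sun, 1940: Tue, 1941: Wed ✓, 1942: Thu, 1943: Fri, 1944: Sun, 1945: Mon, 1946: Tue, 1947: Wed ✓, 1948: Fri, 1949: Sat, 1950: Sun, 1951: Mon, 1952: Wed ✓, 1953: Thu, 1954: Fri, 1955: Sat, 1956: Mon
Wednesdays: 1941, 1947, 1952.

3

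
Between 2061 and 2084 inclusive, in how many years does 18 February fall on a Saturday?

4

Day of week of February 18 in each year:
2061: Fri, 2062: Sat ✓, 2063: Sun, 2064: Mon, 2065: Wed, 2066: Thu, 2067: Fri, 2068: Sat ✓, 2069: Mon, 2070: Tue, 2071: Wed, 2072: Thu, 2073: Sat ✓, 2074: Sun, 2075: Mon, 2076: Tue, 2077: Thu, 2078: Fri, 2079: Sat ✓, 2080: Sun, 2081: Tue, 2082: Wed, 2083: Thu, 2084: Fri
Saturdays: 2062, 2068, 2073, 2079.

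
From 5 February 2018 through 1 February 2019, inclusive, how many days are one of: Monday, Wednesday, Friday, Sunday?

5 February 2018 is a Monday.
From 5 February 2018 to 1 February 2019 is 362 days inclusive.
362 = 7 × 51 + 5, so there are 51 full weeks plus 5 extra days.
Each full week contributes 4 days from the set (Mon, Wed, Fri, Sun): 51 × 4 = 204.
The 5 extra days are Mon, Tue, Wed, Thu, Fri — 3 of them qualify.
Total: 204 + 3 = 207.

207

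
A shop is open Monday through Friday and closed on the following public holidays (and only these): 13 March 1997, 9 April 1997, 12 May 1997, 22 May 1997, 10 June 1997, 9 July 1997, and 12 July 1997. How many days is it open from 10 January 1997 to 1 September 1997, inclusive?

10 January 1997 is a Friday.
From 10 January 1997 to 1 September 1997 is 235 days inclusive.
235 = 7 × 33 + 4, so there are 33 full weeks plus 4 extra days.
Each full week contributes 5 weekdays (Mon–Fri): 33 × 5 = 165.
The 4 extra days are Friday, Saturday, Sunday, Monday — 2 of them qualify.
Total: 165 + 2 = 167.
Holidays: 13 March 1997 (Thu); 9 April 1997 (Wed); 12 May 1997 (Mon); 22 May 1997 (Thu); 10 June 1997 (Tue); 9 July 1997 (Wed); 12 July 1997 (Sat).
6 of the 7 holidays fall on weekdays; the rest are weekends and were already excluded.
Business days: 167 − 6 = 161.

161 business days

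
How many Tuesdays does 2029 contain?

52

2029-01-01 is a Monday.
From 2029-01-01 to 2029-12-31 is 365 days inclusive.
365 = 7 × 52 + 1, so there are 52 full weeks plus 1 extra day.
Each full week contributes one Tuesday: 52 so far.
The 1 extra day is Monday — none qualify.
Total: 52 + 0 = 52.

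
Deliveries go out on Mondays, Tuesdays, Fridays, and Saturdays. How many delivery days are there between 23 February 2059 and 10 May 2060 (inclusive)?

253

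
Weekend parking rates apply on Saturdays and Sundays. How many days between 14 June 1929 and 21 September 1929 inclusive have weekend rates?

14 June 1929 is a Friday.
The range spans 100 days (inclusive of both endpoints).
100 = 7 × 14 + 2, so there are 14 full weeks plus 2 extra days.
Each full week contributes 2 weekend days (Sat, Sun): 14 × 2 = 28.
The 2 extra days are Fri, Sat — 1 of them qualifies.
Total: 28 + 1 = 29.

29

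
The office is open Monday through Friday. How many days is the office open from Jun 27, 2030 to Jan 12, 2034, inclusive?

926

Jun 27, 2030 is a Thursday.
The range spans 1296 days (inclusive of both endpoints).
1296 = 7 × 185 + 1, so there are 185 full weeks plus 1 extra day.
Each full week contributes 5 weekdays (Mon–Fri): 185 × 5 = 925.
The 1 extra day is Thu — 1 of them qualifies.
Total: 925 + 1 = 926.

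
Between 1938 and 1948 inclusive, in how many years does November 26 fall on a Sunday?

Day of week of November 26 in each year:
1938: Sat, 1939: Sun ✓, 1940: Tue, 1941: Wed, 1942: Thu, 1943: Fri, 1944: Sun ✓, 1945: Mon, 1946: Tue, 1947: Wed, 1948: Fri
Sundays: 1939, 1944.

2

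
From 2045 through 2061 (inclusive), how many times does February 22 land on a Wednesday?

2

Day of week of February 22 in each year:
2045: Wed ✓, 2046: Thu, 2047: Fri, 2048: Sat, 2049: Mon, 2050: Tue, 2051: Wed ✓, 2052: Thu, 2053: Sat, 2054: Sun, 2055: Mon, 2056: Tue, 2057: Thu, 2058: Fri, 2059: Sat, 2060: Sun, 2061: Tue
Wednesdays: 2045, 2051.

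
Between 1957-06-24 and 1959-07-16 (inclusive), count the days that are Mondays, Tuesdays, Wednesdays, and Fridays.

1957-06-24 is a Monday.
From 1957-06-24 to 1959-07-16 is 753 days inclusive.
753 = 7 × 107 + 4, so there are 107 full weeks plus 4 extra days.
Each full week contributes 4 days from the set (Mon, Tue, Wed, Fri): 107 × 4 = 428.
The 4 extra days are Mon, Tue, Wed, Thu — 3 of them qualify.
Total: 428 + 3 = 431.

431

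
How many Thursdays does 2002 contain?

52

2002-01-01 is a Tuesday.
That's 365 days from start to end, counting both.
365 = 7 × 52 + 1, so there are 52 full weeks plus 1 extra day.
Each full week contributes one Thursday: 52 so far.
The 1 extra day is Tuesday — none qualify.
Total: 52 + 0 = 52.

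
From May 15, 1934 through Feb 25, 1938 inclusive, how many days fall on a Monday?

197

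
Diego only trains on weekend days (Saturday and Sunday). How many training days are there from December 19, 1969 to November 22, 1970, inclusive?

98

December 19, 1969 is a Friday.
That's 339 days from start to end, counting both.
339 = 7 × 48 + 3, so there are 48 full weeks plus 3 extra days.
Each full week contributes 2 weekend days (Sat, Sun): 48 × 2 = 96.
The 3 extra days are Fri, Sat, Sun — 2 of them qualify.
Total: 96 + 2 = 98.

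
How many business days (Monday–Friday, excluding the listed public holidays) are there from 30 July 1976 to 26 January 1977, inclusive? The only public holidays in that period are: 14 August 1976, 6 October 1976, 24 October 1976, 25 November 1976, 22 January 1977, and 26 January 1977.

126

30 July 1976 is a Friday.
The range spans 181 days (inclusive of both endpoints).
181 = 7 × 25 + 6, so there are 25 full weeks plus 6 extra days.
Each full week contributes 5 weekdays (Mon–Fri): 25 × 5 = 125.
The 6 extra days are Friday, Saturday, Sunday, Monday, Tuesday, Wednesday — 4 of them qualify.
Total: 125 + 4 = 129.
Holidays: 14 August 1976 (Sat); 6 October 1976 (Wed); 24 October 1976 (Sun); 25 November 1976 (Thu); 22 January 1977 (Sat); 26 January 1977 (Wed).
3 of the 6 holidays fall on weekdays; the rest are weekends and were already excluded.
Business days: 129 − 3 = 126.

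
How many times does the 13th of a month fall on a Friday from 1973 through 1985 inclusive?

23

Friday-the-13ths by year:
1973: Apr, Jul
1974: Sep, Dec
1975: Jun
1976: Feb, Aug
1977: May
1978: Jan, Oct
1979: Apr, Jul
1980: Jun
1981: Feb, Mar, Nov
1982: Aug
1983: May
1984: Jan, Apr, Jul
1985: Sep, Dec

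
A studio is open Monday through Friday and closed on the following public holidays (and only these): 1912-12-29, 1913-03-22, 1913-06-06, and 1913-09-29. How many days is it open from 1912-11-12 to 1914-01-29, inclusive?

1912-11-12 is a Tuesday.
That's 444 days from start to end, counting both.
444 = 7 × 63 + 3, so there are 63 full weeks plus 3 extra days.
Each full week contributes 5 weekdays (Mon–Fri): 63 × 5 = 315.
The 3 extra days are Tue, Wed, Thu — 3 of them qualify.
Total: 315 + 3 = 318.
Holidays: 1912-12-29 (Sun); 1913-03-22 (Sat); 1913-06-06 (Fri); 1913-09-29 (Mon).
2 of the 4 holidays fall on weekdays; the rest are weekends and were already excluded.
Business days: 318 − 2 = 316.

316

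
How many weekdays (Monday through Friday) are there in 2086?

261

January 1, 2086 is a Tuesday.
From January 1, 2086 to December 31, 2086 is 365 days inclusive.
365 = 7 × 52 + 1, so there are 52 full weeks plus 1 extra day.
Each full week contributes 5 weekdays (Mon–Fri): 52 × 5 = 260.
The 1 extra day is Tue — 1 of them qualifies.
Total: 260 + 1 = 261.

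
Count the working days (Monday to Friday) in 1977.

January 1, 1977 is a Saturday.
That's 365 days from start to end, counting both.
365 = 7 × 52 + 1, so there are 52 full weeks plus 1 extra day.
Each full week contributes 5 weekdays (Mon–Fri): 52 × 5 = 260.
The 1 extra day is Saturday — none qualify.
Total: 260 + 0 = 260.

260 weekdays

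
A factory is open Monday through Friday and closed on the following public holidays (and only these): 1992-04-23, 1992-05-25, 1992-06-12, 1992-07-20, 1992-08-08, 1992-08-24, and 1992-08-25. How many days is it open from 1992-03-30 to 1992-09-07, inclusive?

110

1992-03-30 is a Monday.
From 1992-03-30 to 1992-09-07 is 162 days inclusive.
162 = 7 × 23 + 1, so there are 23 full weeks plus 1 extra day.
Each full week contributes 5 weekdays (Mon–Fri): 23 × 5 = 115.
The 1 extra day is Monday — 1 of them qualifies.
Total: 115 + 1 = 116.
Holidays: 1992-04-23 (Thu); 1992-05-25 (Mon); 1992-06-12 (Fri); 1992-07-20 (Mon); 1992-08-08 (Sat); 1992-08-24 (Mon); 1992-08-25 (Tue).
6 of the 7 holidays fall on weekdays; the rest are weekends and were already excluded.
Business days: 116 − 6 = 110.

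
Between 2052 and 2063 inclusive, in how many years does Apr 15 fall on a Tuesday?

Day of week of April 15 in each year:
2052: Mon, 2053: Tue ✓, 2054: Wed, 2055: Thu, 2056: Sat, 2057: Sun, 2058: Mon, 2059: Tue ✓, 2060: Thu, 2061: Fri, 2062: Sat, 2063: Sun
Tuesdays: 2053, 2059.

2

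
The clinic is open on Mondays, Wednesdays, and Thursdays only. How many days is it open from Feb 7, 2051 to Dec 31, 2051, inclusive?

140

Feb 7, 2051 is a Tuesday.
The range spans 328 days (inclusive of both endpoints).
328 = 7 × 46 + 6, so there are 46 full weeks plus 6 extra days.
Each full week contributes 3 days from the set (Mon, Wed, Thu): 46 × 3 = 138.
The 6 extra days are Tue, Wed, Thu, Fri, Sat, Sun — 2 of them qualify.
Total: 138 + 2 = 140.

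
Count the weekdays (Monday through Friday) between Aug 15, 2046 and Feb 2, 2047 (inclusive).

123

Aug 15, 2046 is a Wednesday.
That's 172 days from start to end, counting both.
172 = 7 × 24 + 4, so there are 24 full weeks plus 4 extra days.
Each full week contributes 5 weekdays (Mon–Fri): 24 × 5 = 120.
The 4 extra days are Wednesday, Thursday, Friday, Saturday — 3 of them qualify.
Total: 120 + 3 = 123.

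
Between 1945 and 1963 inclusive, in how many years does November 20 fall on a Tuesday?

4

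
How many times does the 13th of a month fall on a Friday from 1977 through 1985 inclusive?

16

Friday-the-13ths by year:
1977: May
1978: Jan, Oct
1979: Apr, Jul
1980: Jun
1981: Feb, Mar, Nov
1982: Aug
1983: May
1984: Jan, Apr, Jul
1985: Sep, Dec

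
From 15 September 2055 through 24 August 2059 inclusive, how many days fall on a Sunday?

206 Sundays

15 September 2055 is a Wednesday.
That's 1440 days from start to end, counting both.
1440 = 7 × 205 + 5, so there are 205 full weeks plus 5 extra days.
Each full week contributes one Sunday: 205 so far.
The 5 extra days are Wednesday, Thursday, Friday, Saturday, Sunday — 1 of them qualifies.
Total: 205 + 1 = 206.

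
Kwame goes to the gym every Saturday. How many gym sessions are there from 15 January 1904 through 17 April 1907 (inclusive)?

170 Saturdays

15 January 1904 is a Friday.
The range spans 1189 days (inclusive of both endpoints).
1189 = 7 × 169 + 6, so there are 169 full weeks plus 6 extra days.
Each full week contributes one Saturday: 169 so far.
The 6 extra days are Fri, Sat, Sun, Mon, Tue, Wed — 1 of them qualifies.
Total: 169 + 1 = 170.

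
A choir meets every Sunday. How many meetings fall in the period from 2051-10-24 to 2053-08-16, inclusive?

94 Sundays

2051-10-24 is a Tuesday.
From 2051-10-24 to 2053-08-16 is 663 days inclusive.
663 = 7 × 94 + 5, so there are 94 full weeks plus 5 extra days.
Each full week contributes one Sunday: 94 so far.
The 5 extra days are Tue, Wed, Thu, Fri, Sat — none qualify.
Total: 94 + 0 = 94.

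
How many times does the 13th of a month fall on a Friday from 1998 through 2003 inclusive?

10

Friday-the-13ths by year:
1998: Feb, Mar, Nov
1999: Aug
2000: Oct
2001: Apr, Jul
2002: Sep, Dec
2003: Jun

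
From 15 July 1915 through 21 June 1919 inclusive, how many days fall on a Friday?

206 Fridays

15 July 1915 is a Thursday.
The range spans 1438 days (inclusive of both endpoints).
1438 = 7 × 205 + 3, so there are 205 full weeks plus 3 extra days.
Each full week contributes one Friday: 205 so far.
The 3 extra days are Thursday, Friday, Saturday — 1 of them qualifies.
Total: 205 + 1 = 206.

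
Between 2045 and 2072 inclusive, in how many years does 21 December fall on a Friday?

4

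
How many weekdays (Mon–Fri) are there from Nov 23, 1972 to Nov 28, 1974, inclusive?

Nov 23, 1972 is a Thursday.
That's 736 days from start to end, counting both.
736 = 7 × 105 + 1, so there are 105 full weeks plus 1 extra day.
Each full week contributes 5 weekdays (Mon–Fri): 105 × 5 = 525.
The 1 extra day is Thursday — 1 of them qualifies.
Total: 525 + 1 = 526.

526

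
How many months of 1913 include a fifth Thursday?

A month has five Thursdays exactly when Thursday falls within its first (length − 28) days.
Jan: 31 days, starts Wed → 5 of Wed, Thu, Fri ✓
Feb: 28 days, starts Sat → 5 of (none)
Mar: 31 days, starts Sat → 5 of Sat, Sun, Mon
Apr: 30 days, starts Tue → 5 of Tue, Wed
May: 31 days, starts Thu → 5 of Thu, Fri, Sat ✓
Jun: 30 days, starts Sun → 5 of Sun, Mon
Jul: 31 days, starts Tue → 5 of Tue, Wed, Thu ✓
Aug: 31 days, starts Fri → 5 of Fri, Sat, Sun
Sep: 30 days, starts Mon → 5 of Mon, Tue
Oct: 31 days, starts Wed → 5 of Wed, Thu, Fri ✓
Nov: 30 days, starts Sat → 5 of Sat, Sun
Dec: 31 days, starts Mon → 5 of Mon, Tue, Wed
Months with five Thursdays: Jan, May, Jul, Oct.

4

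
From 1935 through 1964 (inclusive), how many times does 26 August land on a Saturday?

Day of week of August 26 in each year:
1935: Mon, 1936: Wed, 1937: Thu, 1938: Fri, 1939: Sat ✓, 1940: Mon, 1941: Tue, 1942: Wed, 1943: Thu, 1944: Sat ✓, 1945: Sun, 1946: Mon, 1947: Tue, 1948: Thu, 1949: Fri, 1950: Sat ✓, 1951: Sun, 1952: Tue, 1953: Wed, 1954: Thu, 1955: Fri, 1956: Sun, 1957: Mon, 1958: Tue, 1959: Wed, 1960: Fri, 1961: Sat ✓, 1962: Sun, 1963: Mon, 1964: Wed
Saturdays: 1939, 1944, 1950, 1961.

4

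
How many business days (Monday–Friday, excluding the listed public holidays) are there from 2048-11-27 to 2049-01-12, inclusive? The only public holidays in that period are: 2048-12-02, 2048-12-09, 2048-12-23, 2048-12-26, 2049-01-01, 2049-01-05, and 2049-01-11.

2048-11-27 is a Friday.
The range spans 47 days (inclusive of both endpoints).
47 = 7 × 6 + 5, so there are 6 full weeks plus 5 extra days.
Each full week contributes 5 weekdays (Mon–Fri): 6 × 5 = 30.
The 5 extra days are Friday, Saturday, Sunday, Monday, Tuesday — 3 of them qualify.
Total: 30 + 3 = 33.
Holidays: 2048-12-02 (Wed); 2048-12-09 (Wed); 2048-12-23 (Wed); 2048-12-26 (Sat); 2049-01-01 (Fri); 2049-01-05 (Tue); 2049-01-11 (Mon).
6 of the 7 holidays fall on weekdays; the rest are weekends and were already excluded.
Business days: 33 − 6 = 27.

27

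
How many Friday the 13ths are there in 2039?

The 13th falls on a Friday when the month's 13th has weekday Fri.
Jan 13 is Thu; Feb 13 is Sun; Mar 13 is Sun; Apr 13 is Wed; May 13 is Fri ✓; Jun 13 is Mon; Jul 13 is Wed; Aug 13 is Sat; Sep 13 is Tue; Oct 13 is Thu; Nov 13 is Sun; Dec 13 is Tue.
Friday the 13ths: May.

1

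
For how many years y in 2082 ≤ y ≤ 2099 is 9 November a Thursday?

2

Day of week of November 9 in each year:
2082: Mon, 2083: Tue, 2084: Thu ✓, 2085: Fri, 2086: Sat, 2087: Sun, 2088: Tue, 2089: Wed, 2090: Thu ✓, 2091: Fri, 2092: Sun, 2093: Mon, 2094: Tue, 2095: Wed, 2096: Fri, 2097: Sat, 2098: Sun, 2099: Mon
Thursdays: 2084, 2090.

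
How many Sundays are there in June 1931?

4

1 June 1931 is a Monday.
That's 30 days from start to end, counting both.
30 = 7 × 4 + 2, so there are 4 full weeks plus 2 extra days.
Each full week contributes one Sunday: 4 so far.
The 2 extra days are Monday, Tuesday — none qualify.
Total: 4 + 0 = 4.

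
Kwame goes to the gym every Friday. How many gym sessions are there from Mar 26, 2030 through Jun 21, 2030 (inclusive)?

13

Mar 26, 2030 is a Tuesday.
From Mar 26, 2030 to Jun 21, 2030 is 88 days inclusive.
88 = 7 × 12 + 4, so there are 12 full weeks plus 4 extra days.
Each full week contributes one Friday: 12 so far.
The 4 extra days are Tuesday, Wednesday, Thursday, Friday — 1 of them qualifies.
Total: 12 + 1 = 13.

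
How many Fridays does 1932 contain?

January 1, 1932 is a Friday.
From January 1, 1932 to December 31, 1932 is 366 days inclusive.
366 = 7 × 52 + 2, so there are 52 full weeks plus 2 extra days.
Each full week contributes one Friday: 52 so far.
The 2 extra days are Fri, Sat — 1 of them qualifies.
Total: 52 + 1 = 53.

53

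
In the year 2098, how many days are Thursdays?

January 1, 2098 is a Wednesday.
From January 1, 2098 to December 31, 2098 is 365 days inclusive.
365 = 7 × 52 + 1, so there are 52 full weeks plus 1 extra day.
Each full week contributes one Thursday: 52 so far.
The 1 extra day is Wednesday — none qualify.
Total: 52 + 0 = 52.

52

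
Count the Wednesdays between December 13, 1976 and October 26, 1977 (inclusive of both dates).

December 13, 1976 is a Monday.
From December 13, 1976 to October 26, 1977 is 318 days inclusive.
318 = 7 × 45 + 3, so there are 45 full weeks plus 3 extra days.
Each full week contributes one Wednesday: 45 so far.
The 3 extra days are Mon, Tue, Wed — 1 of them qualifies.
Total: 45 + 1 = 46.

46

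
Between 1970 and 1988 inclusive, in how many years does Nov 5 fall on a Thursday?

Day of week of November 5 in each year:
1970: Thu ✓, 1971: Fri, 1972: Sun, 1973: Mon, 1974: Tue, 1975: Wed, 1976: Fri, 1977: Sat, 1978: Sun, 1979: Mon, 1980: Wed, 1981: Thu ✓, 1982: Fri, 1983: Sat, 1984: Mon, 1985: Tue, 1986: Wed, 1987: Thu ✓, 1988: Sat
Thursdays: 1970, 1981, 1987.

3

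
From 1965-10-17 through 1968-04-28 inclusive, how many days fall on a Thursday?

132

1965-10-17 is a Sunday.
From 1965-10-17 to 1968-04-28 is 925 days inclusive.
925 = 7 × 132 + 1, so there are 132 full weeks plus 1 extra day.
Each full week contributes one Thursday: 132 so far.
The 1 extra day is Sunday — none qualify.
Total: 132 + 0 = 132.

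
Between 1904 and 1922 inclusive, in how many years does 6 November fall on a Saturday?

Day of week of November 6 in each year:
1904: Sun, 1905: Mon, 1906: Tue, 1907: Wed, 1908: Fri, 1909: Sat ✓, 1910: Sun, 1911: Mon, 1912: Wed, 1913: Thu, 1914: Fri, 1915: Sat ✓, 1916: Mon, 1917: Tue, 1918: Wed, 1919: Thu, 1920: Sat ✓, 1921: Sun, 1922: Mon
Saturdays: 1909, 1915, 1920.

3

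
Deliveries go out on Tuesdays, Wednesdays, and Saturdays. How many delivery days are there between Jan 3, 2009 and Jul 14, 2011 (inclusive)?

396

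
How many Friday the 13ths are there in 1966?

1

The 13th falls on a Friday when the month's 13th has weekday Fri.
Jan 13 is Thu; Feb 13 is Sun; Mar 13 is Sun; Apr 13 is Wed; May 13 is Fri ✓; Jun 13 is Mon; Jul 13 is Wed; Aug 13 is Sat; Sep 13 is Tue; Oct 13 is Thu; Nov 13 is Sun; Dec 13 is Tue.
Friday the 13ths: May.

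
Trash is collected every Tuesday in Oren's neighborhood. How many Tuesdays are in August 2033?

2033-08-01 is a Monday.
From 2033-08-01 to 2033-08-31 is 31 days inclusive.
31 = 7 × 4 + 3, so there are 4 full weeks plus 3 extra days.
Each full week contributes one Tuesday: 4 so far.
The 3 extra days are Mon, Tue, Wed — 1 of them qualifies.
Total: 4 + 1 = 5.

5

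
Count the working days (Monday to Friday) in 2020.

2020-01-01 is a Wednesday.
That's 366 days from start to end, counting both.
366 = 7 × 52 + 2, so there are 52 full weeks plus 2 extra days.
Each full week contributes 5 weekdays (Mon–Fri): 52 × 5 = 260.
The 2 extra days are Wednesday, Thursday — 2 of them qualify.
Total: 260 + 2 = 262.

262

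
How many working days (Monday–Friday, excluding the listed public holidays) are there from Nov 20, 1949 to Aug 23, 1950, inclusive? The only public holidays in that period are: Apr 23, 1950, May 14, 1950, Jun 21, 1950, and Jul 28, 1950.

196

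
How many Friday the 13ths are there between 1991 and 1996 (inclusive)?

10

Friday-the-13ths by year:
1991: Sep, Dec
1992: Mar, Nov
1993: Aug
1994: May
1995: Jan, Oct
1996: Sep, Dec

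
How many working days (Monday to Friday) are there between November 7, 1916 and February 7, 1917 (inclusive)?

November 7, 1916 is a Tuesday.
The range spans 93 days (inclusive of both endpoints).
93 = 7 × 13 + 2, so there are 13 full weeks plus 2 extra days.
Each full week contributes 5 weekdays (Mon–Fri): 13 × 5 = 65.
The 2 extra days are Tue, Wed — 2 of them qualify.
Total: 65 + 2 = 67.

67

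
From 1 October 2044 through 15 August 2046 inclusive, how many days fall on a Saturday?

98 Saturdays

1 October 2044 is a Saturday.
The range spans 684 days (inclusive of both endpoints).
684 = 7 × 97 + 5, so there are 97 full weeks plus 5 extra days.
Each full week contributes one Saturday: 97 so far.
The 5 extra days are Sat, Sun, Mon, Tue, Wed — 1 of them qualifies.
Total: 97 + 1 = 98.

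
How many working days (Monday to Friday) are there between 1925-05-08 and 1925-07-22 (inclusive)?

54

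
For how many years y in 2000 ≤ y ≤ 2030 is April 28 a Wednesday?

4

Day of week of April 28 in each year:
2000: Fri, 2001: Sat, 2002: Sun, 2003: Mon, 2004: Wed ✓, 2005: Thu, 2006: Fri, 2007: Sat, 2008: Mon, 2009: Tue, 2010: Wed ✓, 2011: Thu, 2012: Sat, 2013: Sun, 2014: Mon, 2015: Tue, 2016: Thu, 2017: Fri, 2018: Sat, 2019: Sun, 2020: Tue, 2021: Wed ✓, 2022: Thu, 2023: Fri, 2024: Sun, 2025: Mon, 2026: Tue, 2027: Wed ✓, 2028: Fri, 2029: Sat, 2030: Sun
Wednesdays: 2004, 2010, 2021, 2027.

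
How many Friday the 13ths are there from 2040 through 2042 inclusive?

6

Friday-the-13ths by year:
2040: Jan, Apr, Jul
2041: Sep, Dec
2042: Jun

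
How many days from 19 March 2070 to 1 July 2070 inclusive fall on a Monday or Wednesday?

30

19 March 2070 is a Wednesday.
The range spans 105 days (inclusive of both endpoints).
105 = 7 × 15, so the span is exactly 15 full weeks.
Each full week contributes 2 days from the set (Mon, Wed): 15 × 2 = 30.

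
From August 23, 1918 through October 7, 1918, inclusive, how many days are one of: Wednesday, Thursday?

August 23, 1918 is a Friday.
The range spans 46 days (inclusive of both endpoints).
46 = 7 × 6 + 4, so there are 6 full weeks plus 4 extra days.
Each full week contributes 2 days from the set (Wed, Thu): 6 × 2 = 12.
The 4 extra days are Fri, Sat, Sun, Mon — none qualify.
Total: 12 + 0 = 12.

12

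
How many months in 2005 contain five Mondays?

A month has five Mondays exactly when Monday falls within its first (length − 28) days.
Jan: 31 days, starts Sat → 5 of Sat, Sun, Mon ✓
Feb: 28 days, starts Tue → 5 of (none)
Mar: 31 days, starts Tue → 5 of Tue, Wed, Thu
Apr: 30 days, starts Fri → 5 of Fri, Sat
May: 31 days, starts Sun → 5 of Sun, Mon, Tue ✓
Jun: 30 days, starts Wed → 5 of Wed, Thu
Jul: 31 days, starts Fri → 5 of Fri, Sat, Sun
Aug: 31 days, starts Mon → 5 of Mon, Tue, Wed ✓
Sep: 30 days, starts Thu → 5 of Thu, Fri
Oct: 31 days, starts Sat → 5 of Sat, Sun, Mon ✓
Nov: 30 days, starts Tue → 5 of Tue, Wed
Dec: 31 days, starts Thu → 5 of Thu, Fri, Sat
Months with five Mondays: Jan, May, Aug, Oct.

4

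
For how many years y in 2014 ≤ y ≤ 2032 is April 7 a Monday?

3

Day of week of April 7 in each year:
2014: Mon ✓, 2015: Tue, 2016: Thu, 2017: Fri, 2018: Sat, 2019: Sun, 2020: Tue, 2021: Wed, 2022: Thu, 2023: Fri, 2024: Sun, 2025: Mon ✓, 2026: Tue, 2027: Wed, 2028: Fri, 2029: Sat, 2030: Sun, 2031: Mon ✓, 2032: Wed
Mondays: 2014, 2025, 2031.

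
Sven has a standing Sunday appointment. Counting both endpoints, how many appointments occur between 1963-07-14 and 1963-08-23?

1963-07-14 is a Sunday.
From 1963-07-14 to 1963-08-23 is 41 days inclusive.
41 = 7 × 5 + 6, so there are 5 full weeks plus 6 extra days.
Each full week contributes one Sunday: 5 so far.
The 6 extra days are Sunday, Monday, Tuesday, Wednesday, Thursday, Friday — 1 of them qualifies.
Total: 5 + 1 = 6.

6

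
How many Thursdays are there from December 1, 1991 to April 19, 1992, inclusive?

20 Thursdays

December 1, 1991 is a Sunday.
That's 141 days from start to end, counting both.
141 = 7 × 20 + 1, so there are 20 full weeks plus 1 extra day.
Each full week contributes one Thursday: 20 so far.
The 1 extra day is Sunday — none qualify.
Total: 20 + 0 = 20.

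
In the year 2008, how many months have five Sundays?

4

A month has five Sundays exactly when Sunday falls within its first (length − 28) days.
Jan: 31 days, starts Tue → 5 of Tue, Wed, Thu
Feb: 29 days, starts Fri → 5 of Fri
Mar: 31 days, starts Sat → 5 of Sat, Sun, Mon ✓
Apr: 30 days, starts Tue → 5 of Tue, Wed
May: 31 days, starts Thu → 5 of Thu, Fri, Sat
Jun: 30 days, starts Sun → 5 of Sun, Mon ✓
Jul: 31 days, starts Tue → 5 of Tue, Wed, Thu
Aug: 31 days, starts Fri → 5 of Fri, Sat, Sun ✓
Sep: 30 days, starts Mon → 5 of Mon, Tue
Oct: 31 days, starts Wed → 5 of Wed, Thu, Fri
Nov: 30 days, starts Sat → 5 of Sat, Sun ✓
Dec: 31 days, starts Mon → 5 of Mon, Tue, Wed
Months with five Sundays: Mar, Jun, Aug, Nov.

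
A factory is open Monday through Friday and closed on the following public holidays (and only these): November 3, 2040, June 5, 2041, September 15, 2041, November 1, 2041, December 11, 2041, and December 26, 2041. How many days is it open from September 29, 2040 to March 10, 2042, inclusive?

372

September 29, 2040 is a Saturday.
From September 29, 2040 to March 10, 2042 is 528 days inclusive.
528 = 7 × 75 + 3, so there are 75 full weeks plus 3 extra days.
Each full week contributes 5 weekdays (Mon–Fri): 75 × 5 = 375.
The 3 extra days are Sat, Sun, Mon — 1 of them qualifies.
Total: 375 + 1 = 376.
Holidays: November 3, 2040 (Sat); June 5, 2041 (Wed); September 15, 2041 (Sun); November 1, 2041 (Fri); December 11, 2041 (Wed); December 26, 2041 (Thu).
4 of the 6 holidays fall on weekdays; the rest are weekends and were already excluded.
Business days: 376 − 4 = 372.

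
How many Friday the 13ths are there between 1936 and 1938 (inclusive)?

Friday-the-13ths by year:
1936: Mar, Nov
1937: Aug
1938: May

4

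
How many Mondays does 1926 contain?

January 1, 1926 is a Friday.
The range spans 365 days (inclusive of both endpoints).
365 = 7 × 52 + 1, so there are 52 full weeks plus 1 extra day.
Each full week contributes one Monday: 52 so far.
The 1 extra day is Friday — none qualify.
Total: 52 + 0 = 52.

52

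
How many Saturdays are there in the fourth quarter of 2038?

13

October 1, 2038 is a Friday.
From October 1, 2038 to December 31, 2038 is 92 days inclusive.
92 = 7 × 13 + 1, so there are 13 full weeks plus 1 extra day.
Each full week contributes one Saturday: 13 so far.
The 1 extra day is Friday — none qualify.
Total: 13 + 0 = 13.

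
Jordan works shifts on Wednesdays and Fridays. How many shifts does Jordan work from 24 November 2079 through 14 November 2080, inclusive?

102

24 November 2079 is a Friday.
The range spans 357 days (inclusive of both endpoints).
357 = 7 × 51, so the span is exactly 51 full weeks.
Each full week contributes 2 days from the set (Wed, Fri): 51 × 2 = 102.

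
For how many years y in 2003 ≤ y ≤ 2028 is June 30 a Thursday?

Day of week of June 30 in each year:
2003: Mon, 2004: Wed, 2005: Thu ✓, 2006: Fri, 2007: Sat, 2008: Mon, 2009: Tue, 2010: Wed, 2011: Thu ✓, 2012: Sat, 2013: Sun, 2014: Mon, 2015: Tue, 2016: Thu ✓, 2017: Fri, 2018: Sat, 2019: Sun, 2020: Tue, 2021: Wed, 2022: Thu ✓, 2023: Fri, 2024: Sun, 2025: Mon, 2026: Tue, 2027: Wed, 2028: Fri
Thursdays: 2005, 2011, 2016, 2022.

4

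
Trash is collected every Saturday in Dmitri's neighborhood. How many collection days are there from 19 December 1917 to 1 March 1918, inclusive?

10

19 December 1917 is a Wednesday.
The range spans 73 days (inclusive of both endpoints).
73 = 7 × 10 + 3, so there are 10 full weeks plus 3 extra days.
Each full week contributes one Saturday: 10 so far.
The 3 extra days are Wed, Thu, Fri — none qualify.
Total: 10 + 0 = 10.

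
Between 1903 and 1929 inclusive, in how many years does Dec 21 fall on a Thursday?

4

Day of week of December 21 in each year:
1903: Mon, 1904: Wed, 1905: Thu ✓, 1906: Fri, 1907: Sat, 1908: Mon, 1909: Tue, 1910: Wed, 1911: Thu ✓, 1912: Sat, 1913: Sun, 1914: Mon, 1915: Tue, 1916: Thu ✓, 1917: Fri, 1918: Sat, 1919: Sun, 1920: Tue, 1921: Wed, 1922: Thu ✓, 1923: Fri, 1924: Sun, 1925: Mon, 1926: Tue, 1927: Wed, 1928: Fri, 1929: Sat
Thursdays: 1905, 1911, 1916, 1922.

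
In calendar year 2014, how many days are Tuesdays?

Jan 1, 2014 is a Wednesday.
The range spans 365 days (inclusive of both endpoints).
365 = 7 × 52 + 1, so there are 52 full weeks plus 1 extra day.
Each full week contributes one Tuesday: 52 so far.
The 1 extra day is Wed — none qualify.
Total: 52 + 0 = 52.

52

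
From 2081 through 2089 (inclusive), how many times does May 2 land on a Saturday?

Day of week of May 2 in each year:
2081: Fri, 2082: Sat ✓, 2083: Sun, 2084: Tue, 2085: Wed, 2086: Thu, 2087: Fri, 2088: Sun, 2089: Mon
Saturdays: 2082.

1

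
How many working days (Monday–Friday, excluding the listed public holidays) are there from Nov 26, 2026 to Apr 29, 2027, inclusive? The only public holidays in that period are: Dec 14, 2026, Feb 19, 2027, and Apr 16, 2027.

108 working days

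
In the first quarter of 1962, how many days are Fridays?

1962-01-01 is a Monday.
From 1962-01-01 to 1962-03-31 is 90 days inclusive.
90 = 7 × 12 + 6, so there are 12 full weeks plus 6 extra days.
Each full week contributes one Friday: 12 so far.
The 6 extra days are Monday, Tuesday, Wednesday, Thursday, Friday, Saturday — 1 of them qualifies.
Total: 12 + 1 = 13.

13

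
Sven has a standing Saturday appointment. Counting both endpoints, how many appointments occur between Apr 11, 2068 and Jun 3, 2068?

8 Saturdays

Apr 11, 2068 is a Wednesday.
The range spans 54 days (inclusive of both endpoints).
54 = 7 × 7 + 5, so there are 7 full weeks plus 5 extra days.
Each full week contributes one Saturday: 7 so far.
The 5 extra days are Wed, Thu, Fri, Sat, Sun — 1 of them qualifies.
Total: 7 + 1 = 8.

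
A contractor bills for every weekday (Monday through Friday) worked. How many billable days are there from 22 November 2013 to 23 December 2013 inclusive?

22

22 November 2013 is a Friday.
The range spans 32 days (inclusive of both endpoints).
32 = 7 × 4 + 4, so there are 4 full weeks plus 4 extra days.
Each full week contributes 5 weekdays (Mon–Fri): 4 × 5 = 20.
The 4 extra days are Fri, Sat, Sun, Mon — 2 of them qualify.
Total: 20 + 2 = 22.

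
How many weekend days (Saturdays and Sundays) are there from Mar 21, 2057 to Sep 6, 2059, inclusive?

Mar 21, 2057 is a Wednesday.
The range spans 900 days (inclusive of both endpoints).
900 = 7 × 128 + 4, so there are 128 full weeks plus 4 extra days.
Each full week contributes 2 weekend days (Sat, Sun): 128 × 2 = 256.
The 4 extra days are Wednesday, Thursday, Friday, Saturday — 1 of them qualifies.
Total: 256 + 1 = 257.

257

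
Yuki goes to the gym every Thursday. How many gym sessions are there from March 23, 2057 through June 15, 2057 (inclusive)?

12

March 23, 2057 is a Friday.
That's 85 days from start to end, counting both.
85 = 7 × 12 + 1, so there are 12 full weeks plus 1 extra day.
Each full week contributes one Thursday: 12 so far.
The 1 extra day is Fri — none qualify.
Total: 12 + 0 = 12.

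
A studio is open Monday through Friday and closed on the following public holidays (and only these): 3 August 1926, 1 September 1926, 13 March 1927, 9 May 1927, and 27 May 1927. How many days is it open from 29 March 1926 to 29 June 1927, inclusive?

29 March 1926 is a Monday.
That's 458 days from start to end, counting both.
458 = 7 × 65 + 3, so there are 65 full weeks plus 3 extra days.
Each full week contributes 5 weekdays (Mon–Fri): 65 × 5 = 325.
The 3 extra days are Monday, Tuesday, Wednesday — 3 of them qualify.
Total: 325 + 3 = 328.
Holidays: 3 August 1926 (Tue); 1 September 1926 (Wed); 13 March 1927 (Sun); 9 May 1927 (Mon); 27 May 1927 (Fri).
4 of the 5 holidays fall on weekdays; the rest are weekends and were already excluded.
Business days: 328 − 4 = 324.

324 business days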